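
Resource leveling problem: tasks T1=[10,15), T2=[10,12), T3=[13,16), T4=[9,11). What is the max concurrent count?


Check each time point for overlaps:
  t=10: 3 tasks active (T1, T2, T4)
Max concurrent = 3


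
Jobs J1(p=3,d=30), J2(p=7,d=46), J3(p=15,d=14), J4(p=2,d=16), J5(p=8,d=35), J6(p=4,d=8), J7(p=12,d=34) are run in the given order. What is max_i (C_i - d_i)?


Lateness per job (L = C - d):
  J1: C=3, d=30, L=-27
  J2: C=10, d=46, L=-36
  J3: C=25, d=14, L=11
  J4: C=27, d=16, L=11
  J5: C=35, d=35, L=0
  J6: C=39, d=8, L=31
  J7: C=51, d=34, L=17
Lmax = max(-27, -36, 11, 11, 0, 31, 17)
= 31


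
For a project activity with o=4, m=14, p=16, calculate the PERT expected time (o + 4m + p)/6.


te = (o + 4m + p) / 6
= (4 + 4×14 + 16) / 6
= (4 + 56 + 16) / 6
= 76 / 6
= 12.67


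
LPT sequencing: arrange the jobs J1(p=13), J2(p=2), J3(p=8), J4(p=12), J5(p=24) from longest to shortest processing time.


LPT: sort by longest processing time first
  J5: p=24
  J1: p=13
  J4: p=12
  J3: p=8
  J2: p=2
Order: J5 → J1 → J4 → J3 → J2


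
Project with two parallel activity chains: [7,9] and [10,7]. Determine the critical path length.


Path A: 7 + 9 = 16
Path B: 10 + 7 = 17
Critical path = longest = max(16, 17)
= 17 (Path B)


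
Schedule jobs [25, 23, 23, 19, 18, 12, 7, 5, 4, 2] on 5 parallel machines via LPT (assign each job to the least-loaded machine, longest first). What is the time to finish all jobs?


Jobs (LPT sorted): [25, 23, 23, 19, 18, 12, 7, 5, 4, 2]
Machines: 5
  J=25 → Machine 1 (load: 0+25=25)
  J=23 → Machine 2 (load: 0+23=23)
  J=23 → Machine 3 (load: 0+23=23)
  J=19 → Machine 4 (load: 0+19=19)
  J=18 → Machine 5 (load: 0+18=18)
  J=12 → Machine 5 (load: 18+12=30)
  J=7 → Machine 4 (load: 19+7=26)
  J=5 → Machine 2 (load: 23+5=28)
  J=4 → Machine 3 (load: 23+4=27)
  J=2 → Machine 1 (load: 25+2=27)
Machine loads: [27, 28, 27, 26, 30]
Makespan = max = 30 time units


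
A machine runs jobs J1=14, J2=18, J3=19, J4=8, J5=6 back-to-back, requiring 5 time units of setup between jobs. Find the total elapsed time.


Makespan = Σ processing + (n-1) × setup
= (14 + 18 + 19 + 8 + 6) + (5-1)×5
= 65 + 20
= 85 time units


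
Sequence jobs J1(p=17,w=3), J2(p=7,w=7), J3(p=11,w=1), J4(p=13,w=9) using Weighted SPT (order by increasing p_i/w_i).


WSPT (Smith's rule): sort by p/w ascending
  J2: p/w = 7/7 = 1.000
  J4: p/w = 13/9 = 1.444
  J1: p/w = 17/3 = 5.667
  J3: p/w = 11/1 = 11.000
Order: J2 → J4 → J1 → J3


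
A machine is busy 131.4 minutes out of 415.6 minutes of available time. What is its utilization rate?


Utilization = busy / total × 100
= 131.4 / 415.6 × 100
= 31.6%


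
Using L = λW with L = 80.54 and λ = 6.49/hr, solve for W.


Little's law: L = λW → W = L / λ
= 80.54 / 6.49
= 12.41 hours


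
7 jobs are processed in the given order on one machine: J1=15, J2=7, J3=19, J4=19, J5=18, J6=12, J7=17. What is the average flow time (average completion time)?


Completion times:
  J1: completes at 15
  J2: completes at 22
  J3: completes at 41
  J4: completes at 60
  J5: completes at 78
  J6: completes at 90
  J7: completes at 107
Sum = 413
Average = 413/7
= 59.00


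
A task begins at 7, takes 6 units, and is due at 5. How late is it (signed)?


Completion = 7 + 6 = 13
Lateness = C - d = 13 - 5
= 8


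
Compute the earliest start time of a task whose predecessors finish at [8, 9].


ES = max of all predecessor completion times
Predecessors: [8, 9]
ES = max(8, 9)
= 9


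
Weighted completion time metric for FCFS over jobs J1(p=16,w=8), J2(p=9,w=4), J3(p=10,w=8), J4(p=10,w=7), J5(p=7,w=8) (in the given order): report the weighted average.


Completion times:
  J1: C=16, w×C=8×16=128
  J2: C=25, w×C=4×25=100
  J3: C=35, w×C=8×35=280
  J4: C=45, w×C=7×45=315
  J5: C=52, w×C=8×52=416
Sum w×C = 1239
Sum w = 35
Weighted avg = 1239/35
= 35.40


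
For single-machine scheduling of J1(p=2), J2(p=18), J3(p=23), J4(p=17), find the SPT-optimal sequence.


SPT: sort by shortest processing time
  J1: p=2
  J4: p=17
  J2: p=18
  J3: p=23
Order: J1 → J4 → J2 → J3


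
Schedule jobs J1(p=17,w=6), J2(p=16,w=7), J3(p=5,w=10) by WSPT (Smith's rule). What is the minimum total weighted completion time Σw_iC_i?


WSPT order (by p/w): J3 → J2 → J1
  J3: C=5, w·C=10×5=50
  J2: C=21, w·C=7×21=147
  J1: C=38, w·C=6×38=228
Σ w·C = 425
= 425


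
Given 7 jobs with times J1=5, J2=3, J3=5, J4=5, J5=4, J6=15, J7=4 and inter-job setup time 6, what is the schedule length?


Makespan = Σ processing + (n-1) × setup
= (5 + 3 + 5 + 5 + 4 + 15 + 4) + (7-1)×6
= 41 + 36
= 77 time units


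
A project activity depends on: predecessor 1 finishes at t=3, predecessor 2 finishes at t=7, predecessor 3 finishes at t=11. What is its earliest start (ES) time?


ES = max of all predecessor completion times
Predecessors: [3, 7, 11]
ES = max(3, 7, 11)
= 11


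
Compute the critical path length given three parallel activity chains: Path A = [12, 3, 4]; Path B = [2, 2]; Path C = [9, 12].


Path A: 12 + 3 + 4 = 19
Path B: 2 + 2 = 4
Path C: 9 + 12 = 21
Critical path = longest = max(19, 4, 21)
= 21 (Path C)


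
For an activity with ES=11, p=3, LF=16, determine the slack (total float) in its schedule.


EF = ES + duration = 11 + 3 = 14
LS = LF - duration = 16 - 3 = 13
Total Float = LF - EF = 16 - 14
(or LS - ES = 13 - 11)
= 2


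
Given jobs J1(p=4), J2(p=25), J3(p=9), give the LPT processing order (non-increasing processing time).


LPT: sort by longest processing time first
  J2: p=25
  J3: p=9
  J1: p=4
Order: J2 → J3 → J1


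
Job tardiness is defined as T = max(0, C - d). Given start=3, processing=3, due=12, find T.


Completion = start + processing = 3 + 3 = 6
Tardiness = max(0, C - d) = max(0, 6 - 12)
= max(0, -6)
= 0


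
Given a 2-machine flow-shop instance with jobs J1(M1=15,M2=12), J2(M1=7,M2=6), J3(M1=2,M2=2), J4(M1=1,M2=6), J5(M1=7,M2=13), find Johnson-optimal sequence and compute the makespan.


Johnson's rule:
Group 1 (M1≤M2, sort by M1): ['J4', 'J3', 'J5']
Group 2 (M1>M2, sort desc M2): ['J1', 'J2']
Sequence: J4 → J3 → J5 → J1 → J2
Makespan calculation:
  J4: M1 done=1, M2 done=7
  J3: M1 done=3, M2 done=9
  J5: M1 done=10, M2 done=23
  J1: M1 done=25, M2 done=37
  J2: M1 done=32, M2 done=43
= Sequence: J4 → J3 → J5 → J1 → J2, Makespan: 43


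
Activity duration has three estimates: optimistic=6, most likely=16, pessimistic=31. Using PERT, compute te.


te = (o + 4m + p) / 6
= (6 + 4×16 + 31) / 6
= (6 + 64 + 31) / 6
= 101 / 6
= 16.83


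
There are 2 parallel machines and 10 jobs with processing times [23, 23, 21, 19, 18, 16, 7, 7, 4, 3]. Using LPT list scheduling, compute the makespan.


Jobs (LPT sorted): [23, 23, 21, 19, 18, 16, 7, 7, 4, 3]
Machines: 2
  J=23 → Machine 1 (load: 0+23=23)
  J=23 → Machine 2 (load: 0+23=23)
  J=21 → Machine 1 (load: 23+21=44)
  J=19 → Machine 2 (load: 23+19=42)
  J=18 → Machine 2 (load: 42+18=60)
  J=16 → Machine 1 (load: 44+16=60)
  J=7 → Machine 1 (load: 60+7=67)
  J=7 → Machine 2 (load: 60+7=67)
  J=4 → Machine 1 (load: 67+4=71)
  J=3 → Machine 2 (load: 67+3=70)
Machine loads: [71, 70]
Makespan = max = 71 time units


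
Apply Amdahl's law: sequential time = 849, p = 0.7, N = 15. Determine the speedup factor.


Amdahl's law: T_p = T × ((1-p) + p/N)
= 849 × ((1-0.7) + 0.7/15)
= 849 × (0.30 + 0.0467)
= 849 × 0.3467
= 294.32
Speedup = 849/294.32
= 2.88×


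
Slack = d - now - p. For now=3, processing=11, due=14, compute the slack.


Slack = due - current_time - processing
= 14 - 3 - 11
= 0


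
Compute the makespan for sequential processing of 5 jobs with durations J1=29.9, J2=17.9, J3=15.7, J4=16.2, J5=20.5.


Sequential makespan: sum all processing times
= 29.9 + 17.9 + 15.7 + 16.2 + 20.5
= 100.2 time units


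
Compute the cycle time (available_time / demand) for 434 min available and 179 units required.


Cycle time = available time / demand
= 434 / 179
= 2.42 min/unit


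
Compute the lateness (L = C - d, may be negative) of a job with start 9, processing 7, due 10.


Completion = 9 + 7 = 16
Lateness = C - d = 16 - 10
= 6


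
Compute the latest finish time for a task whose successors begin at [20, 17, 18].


LF = min of all successor start times
Successors start at: [20, 17, 18]
LF = min(20, 17, 18)
= 17


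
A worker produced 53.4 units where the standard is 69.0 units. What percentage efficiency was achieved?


Efficiency = (actual / standard) × 100
= (53.4 / 69.0) × 100
= 77.4%


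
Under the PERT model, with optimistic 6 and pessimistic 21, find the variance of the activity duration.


σ² = ((p - o) / 6)² = (p - o)² / 36
= (21 - 6)² / 36
= 15² / 36
= 225 / 36
= 6.2500


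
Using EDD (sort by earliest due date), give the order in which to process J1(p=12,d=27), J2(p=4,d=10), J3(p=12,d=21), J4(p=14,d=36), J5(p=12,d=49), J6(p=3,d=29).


EDD: sort by earliest due date
  J2: d=10, p=4
  J3: d=21, p=12
  J1: d=27, p=12
  J6: d=29, p=3
  J4: d=36, p=14
  J5: d=49, p=12
Order: J2 → J3 → J1 → J6 → J4 → J5


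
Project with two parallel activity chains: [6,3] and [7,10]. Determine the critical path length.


Path A: 6 + 3 = 9
Path B: 7 + 10 = 17
Critical path = longest = max(9, 17)
= 17 (Path B)


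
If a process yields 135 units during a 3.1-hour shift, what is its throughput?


Throughput = units / time
= 135 / 3.1
= 43.5 units/hour


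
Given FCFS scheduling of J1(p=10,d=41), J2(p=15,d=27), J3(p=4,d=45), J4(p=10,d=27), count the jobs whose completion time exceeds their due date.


Completion vs due date:
  J1: C=10, d=41 → on time
  J2: C=25, d=27 → on time
  J3: C=29, d=45 → on time
  J4: C=39, d=27 → TARDY
Tardy jobs: J4
Count = 1


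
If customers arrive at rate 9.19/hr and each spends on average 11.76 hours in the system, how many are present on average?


Little's law: L = λ × W
= 9.19 × 11.76
= 108.07


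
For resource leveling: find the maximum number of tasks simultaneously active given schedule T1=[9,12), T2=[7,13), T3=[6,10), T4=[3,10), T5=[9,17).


Check each time point for overlaps:
  t=9: 5 tasks active (T1, T2, T3, T4, T5)
Max concurrent = 5


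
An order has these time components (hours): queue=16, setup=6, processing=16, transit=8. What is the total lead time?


Lead time = queue + setup + processing + transit
= 16 + 6 + 16 + 8
= 46 hours


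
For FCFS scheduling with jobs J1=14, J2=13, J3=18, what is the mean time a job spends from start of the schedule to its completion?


Completion times:
  J1: completes at 14
  J2: completes at 27
  J3: completes at 45
Sum = 86
Average = 86/3
= 28.67


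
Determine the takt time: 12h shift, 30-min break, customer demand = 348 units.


Available = 12×60 - 30 = 690 min
Takt time = 690 / 348
= 1.98 min/unit


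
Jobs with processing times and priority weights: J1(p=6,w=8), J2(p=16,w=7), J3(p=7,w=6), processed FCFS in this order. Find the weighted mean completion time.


Completion times:
  J1: C=6, w×C=8×6=48
  J2: C=22, w×C=7×22=154
  J3: C=29, w×C=6×29=174
Sum w×C = 376
Sum w = 21
Weighted avg = 376/21
= 17.90


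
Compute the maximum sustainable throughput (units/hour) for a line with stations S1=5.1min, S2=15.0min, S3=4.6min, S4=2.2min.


Bottleneck = longest station time
Station times: [5.1, 15.0, 4.6, 2.2]
Max = 15.0 min
Rate = 60 / 15.0
= 4.00 units/hour (bottleneck: 15.0min)


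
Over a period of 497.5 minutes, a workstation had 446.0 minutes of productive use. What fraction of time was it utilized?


Utilization = busy / total × 100
= 446.0 / 497.5 × 100
= 89.6%


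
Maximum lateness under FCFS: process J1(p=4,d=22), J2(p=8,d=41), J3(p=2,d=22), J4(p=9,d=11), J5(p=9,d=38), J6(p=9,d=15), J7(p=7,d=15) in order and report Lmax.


Lateness per job (L = C - d):
  J1: C=4, d=22, L=-18
  J2: C=12, d=41, L=-29
  J3: C=14, d=22, L=-8
  J4: C=23, d=11, L=12
  J5: C=32, d=38, L=-6
  J6: C=41, d=15, L=26
  J7: C=48, d=15, L=33
Lmax = max(-18, -29, -8, 12, -6, 26, 33)
= 33


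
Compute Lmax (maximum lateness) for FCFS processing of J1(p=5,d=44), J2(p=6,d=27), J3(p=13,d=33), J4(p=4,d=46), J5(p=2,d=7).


Lateness per job (L = C - d):
  J1: C=5, d=44, L=-39
  J2: C=11, d=27, L=-16
  J3: C=24, d=33, L=-9
  J4: C=28, d=46, L=-18
  J5: C=30, d=7, L=23
Lmax = max(-39, -16, -9, -18, 23)
= 23


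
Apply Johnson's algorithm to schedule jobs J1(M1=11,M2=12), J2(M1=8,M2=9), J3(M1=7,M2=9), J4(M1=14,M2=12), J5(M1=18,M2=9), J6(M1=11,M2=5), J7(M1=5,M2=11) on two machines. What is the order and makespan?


Johnson's rule:
Group 1 (M1≤M2, sort by M1): ['J7', 'J3', 'J2', 'J1']
Group 2 (M1>M2, sort desc M2): ['J4', 'J5', 'J6']
Sequence: J7 → J3 → J2 → J1 → J4 → J5 → J6
Makespan calculation:
  J7: M1 done=5, M2 done=16
  J3: M1 done=12, M2 done=25
  J2: M1 done=20, M2 done=34
  J1: M1 done=31, M2 done=46
  J4: M1 done=45, M2 done=58
  J5: M1 done=63, M2 done=72
  J6: M1 done=74, M2 done=79
= Sequence: J7 → J3 → J2 → J1 → J4 → J5 → J6, Makespan: 79


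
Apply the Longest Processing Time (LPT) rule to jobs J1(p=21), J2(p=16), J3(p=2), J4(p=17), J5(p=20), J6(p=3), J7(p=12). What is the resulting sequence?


LPT: sort by longest processing time first
  J1: p=21
  J5: p=20
  J4: p=17
  J2: p=16
  J7: p=12
  J6: p=3
  J3: p=2
Order: J1 → J5 → J4 → J2 → J7 → J6 → J3


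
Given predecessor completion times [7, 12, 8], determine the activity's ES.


ES = max of all predecessor completion times
Predecessors: [7, 12, 8]
ES = max(7, 12, 8)
= 12


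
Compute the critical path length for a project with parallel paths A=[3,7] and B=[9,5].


Path A: 3 + 7 = 10
Path B: 9 + 5 = 14
Critical path = longest = max(10, 14)
= 14 (Path B)


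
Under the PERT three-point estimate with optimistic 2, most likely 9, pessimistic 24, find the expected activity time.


te = (o + 4m + p) / 6
= (2 + 4×9 + 24) / 6
= (2 + 36 + 24) / 6
= 62 / 6
= 10.33


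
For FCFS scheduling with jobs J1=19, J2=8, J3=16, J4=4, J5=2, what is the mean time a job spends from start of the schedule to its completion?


Completion times:
  J1: completes at 19
  J2: completes at 27
  J3: completes at 43
  J4: completes at 47
  J5: completes at 49
Sum = 185
Average = 185/5
= 37.00


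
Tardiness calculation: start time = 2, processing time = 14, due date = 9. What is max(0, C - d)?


Completion = start + processing = 2 + 14 = 16
Tardiness = max(0, C - d) = max(0, 16 - 9)
= max(0, 7)
= 7


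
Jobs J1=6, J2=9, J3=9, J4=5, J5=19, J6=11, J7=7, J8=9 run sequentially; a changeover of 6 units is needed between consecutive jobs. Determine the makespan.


Makespan = Σ processing + (n-1) × setup
= (6 + 9 + 9 + 5 + 19 + 11 + 7 + 9) + (8-1)×6
= 75 + 42
= 117 time units


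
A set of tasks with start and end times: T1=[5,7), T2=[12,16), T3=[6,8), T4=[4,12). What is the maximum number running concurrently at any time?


Check each time point for overlaps:
  t=6: 3 tasks active (T1, T3, T4)
Max concurrent = 3


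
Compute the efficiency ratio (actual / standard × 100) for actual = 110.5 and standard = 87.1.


Efficiency = (actual / standard) × 100
= (110.5 / 87.1) × 100
= 126.9%


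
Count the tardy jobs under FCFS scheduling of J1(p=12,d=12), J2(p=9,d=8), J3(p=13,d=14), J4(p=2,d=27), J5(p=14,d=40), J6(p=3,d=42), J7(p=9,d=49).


Completion vs due date:
  J1: C=12, d=12 → on time
  J2: C=21, d=8 → TARDY
  J3: C=34, d=14 → TARDY
  J4: C=36, d=27 → TARDY
  J5: C=50, d=40 → TARDY
  J6: C=53, d=42 → TARDY
  J7: C=62, d=49 → TARDY
Tardy jobs: J2, J3, J4, J5, J6, J7
Count = 6


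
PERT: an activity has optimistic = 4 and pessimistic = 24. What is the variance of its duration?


σ² = ((p - o) / 6)² = (p - o)² / 36
= (24 - 4)² / 36
= 20² / 36
= 400 / 36
= 11.1111


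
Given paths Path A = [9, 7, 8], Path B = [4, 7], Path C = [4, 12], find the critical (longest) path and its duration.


Path A: 9 + 7 + 8 = 24
Path B: 4 + 7 = 11
Path C: 4 + 12 = 16
Critical path = longest = max(24, 11, 16)
= 24 (Path A)


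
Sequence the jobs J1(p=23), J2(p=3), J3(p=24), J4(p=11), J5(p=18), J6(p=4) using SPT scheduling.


SPT: sort by shortest processing time
  J2: p=3
  J6: p=4
  J4: p=11
  J5: p=18
  J1: p=23
  J3: p=24
Order: J2 → J6 → J4 → J5 → J1 → J3


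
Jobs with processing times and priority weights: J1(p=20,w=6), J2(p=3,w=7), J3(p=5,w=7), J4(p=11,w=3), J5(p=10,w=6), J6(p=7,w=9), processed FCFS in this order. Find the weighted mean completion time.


Completion times:
  J1: C=20, w×C=6×20=120
  J2: C=23, w×C=7×23=161
  J3: C=28, w×C=7×28=196
  J4: C=39, w×C=3×39=117
  J5: C=49, w×C=6×49=294
  J6: C=56, w×C=9×56=504
Sum w×C = 1392
Sum w = 38
Weighted avg = 1392/38
= 36.63


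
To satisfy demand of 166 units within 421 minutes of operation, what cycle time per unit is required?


Cycle time = available time / demand
= 421 / 166
= 2.54 min/unit


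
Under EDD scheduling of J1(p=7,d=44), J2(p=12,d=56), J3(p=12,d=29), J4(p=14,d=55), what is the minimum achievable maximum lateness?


EDD order: J3 → J1 → J4 → J2
Completion and lateness:
  J3: C=12, d=29, L=12-29=-17
  J1: C=19, d=44, L=19-44=-25
  J4: C=33, d=55, L=33-55=-22
  J2: C=45, d=56, L=45-56=-11
Lmax = max(-17, -25, -22, -11)
= -11


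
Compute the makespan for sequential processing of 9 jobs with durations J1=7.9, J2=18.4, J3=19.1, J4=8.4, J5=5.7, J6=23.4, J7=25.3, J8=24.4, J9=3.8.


Sequential makespan: sum all processing times
= 7.9 + 18.4 + 19.1 + 8.4 + 5.7 + 23.4 + 25.3 + 24.4 + 3.8
= 136.4 time units


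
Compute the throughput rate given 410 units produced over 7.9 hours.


Throughput = units / time
= 410 / 7.9
= 51.9 units/hour


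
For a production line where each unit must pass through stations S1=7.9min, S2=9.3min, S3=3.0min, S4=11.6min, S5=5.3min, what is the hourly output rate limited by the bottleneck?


Bottleneck = longest station time
Station times: [7.9, 9.3, 3.0, 11.6, 5.3]
Max = 11.6 min
Rate = 60 / 11.6
= 5.17 units/hour (bottleneck: 11.6min)


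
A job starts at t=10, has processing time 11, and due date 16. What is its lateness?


Completion = 10 + 11 = 21
Lateness = C - d = 21 - 16
= 5


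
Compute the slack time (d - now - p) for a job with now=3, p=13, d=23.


Slack = due - current_time - processing
= 23 - 3 - 13
= 7


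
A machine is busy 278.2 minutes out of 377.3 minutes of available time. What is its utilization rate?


Utilization = busy / total × 100
= 278.2 / 377.3 × 100
= 73.7%


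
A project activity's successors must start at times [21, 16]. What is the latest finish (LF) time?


LF = min of all successor start times
Successors start at: [21, 16]
LF = min(21, 16)
= 16


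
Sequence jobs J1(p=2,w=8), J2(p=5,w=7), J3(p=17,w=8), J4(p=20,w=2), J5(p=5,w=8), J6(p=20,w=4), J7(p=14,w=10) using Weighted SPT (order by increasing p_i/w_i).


WSPT (Smith's rule): sort by p/w ascending
  J1: p/w = 2/8 = 0.250
  J5: p/w = 5/8 = 0.625
  J2: p/w = 5/7 = 0.714
  J7: p/w = 14/10 = 1.400
  J3: p/w = 17/8 = 2.125
  J6: p/w = 20/4 = 5.000
  J4: p/w = 20/2 = 10.000
Order: J1 → J5 → J2 → J7 → J3 → J6 → J4


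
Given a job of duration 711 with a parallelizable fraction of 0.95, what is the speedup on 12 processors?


Amdahl's law: T_p = T × ((1-p) + p/N)
= 711 × ((1-0.95) + 0.95/12)
= 711 × (0.05 + 0.0792)
= 711 × 0.1292
= 91.84
Speedup = 711/91.84
= 7.74×


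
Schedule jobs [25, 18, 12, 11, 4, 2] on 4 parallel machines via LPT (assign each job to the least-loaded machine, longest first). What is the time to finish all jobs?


Jobs (LPT sorted): [25, 18, 12, 11, 4, 2]
Machines: 4
  J=25 → Machine 1 (load: 0+25=25)
  J=18 → Machine 2 (load: 0+18=18)
  J=12 → Machine 3 (load: 0+12=12)
  J=11 → Machine 4 (load: 0+11=11)
  J=4 → Machine 4 (load: 11+4=15)
  J=2 → Machine 3 (load: 12+2=14)
Machine loads: [25, 18, 14, 15]
Makespan = max = 25 time units


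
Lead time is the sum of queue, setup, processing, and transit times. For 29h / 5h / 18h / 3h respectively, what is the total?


Lead time = queue + setup + processing + transit
= 29 + 5 + 18 + 3
= 55 hours


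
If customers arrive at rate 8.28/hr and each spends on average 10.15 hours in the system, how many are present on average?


Little's law: L = λ × W
= 8.28 × 10.15
= 84.04


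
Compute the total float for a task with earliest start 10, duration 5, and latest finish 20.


EF = ES + duration = 10 + 5 = 15
LS = LF - duration = 20 - 5 = 15
Total Float = LF - EF = 20 - 15
(or LS - ES = 15 - 10)
= 5


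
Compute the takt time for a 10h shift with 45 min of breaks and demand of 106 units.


Available = 10×60 - 45 = 555 min
Takt time = 555 / 106
= 5.24 min/unit


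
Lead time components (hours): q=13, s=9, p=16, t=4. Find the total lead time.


Lead time = queue + setup + processing + transit
= 13 + 9 + 16 + 4
= 42 hours


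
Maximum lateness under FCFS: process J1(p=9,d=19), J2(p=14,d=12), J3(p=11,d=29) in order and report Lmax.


Lateness per job (L = C - d):
  J1: C=9, d=19, L=-10
  J2: C=23, d=12, L=11
  J3: C=34, d=29, L=5
Lmax = max(-10, 11, 5)
= 11


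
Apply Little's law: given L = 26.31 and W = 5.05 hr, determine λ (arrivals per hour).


Little's law: L = λW → λ = L / W
= 26.31 / 5.05
= 5.21 per hour


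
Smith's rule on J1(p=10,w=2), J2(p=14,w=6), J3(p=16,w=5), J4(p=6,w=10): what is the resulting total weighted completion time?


WSPT order (by p/w): J4 → J2 → J3 → J1
  J4: C=6, w·C=10×6=60
  J2: C=20, w·C=6×20=120
  J3: C=36, w·C=5×36=180
  J1: C=46, w·C=2×46=92
Σ w·C = 452
= 452


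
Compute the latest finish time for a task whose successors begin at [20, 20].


LF = min of all successor start times
Successors start at: [20, 20]
LF = min(20, 20)
= 20


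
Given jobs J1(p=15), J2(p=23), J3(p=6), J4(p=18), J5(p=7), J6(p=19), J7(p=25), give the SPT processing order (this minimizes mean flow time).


SPT: sort by shortest processing time
  J3: p=6
  J5: p=7
  J1: p=15
  J4: p=18
  J6: p=19
  J2: p=23
  J7: p=25
Order: J3 → J5 → J1 → J4 → J6 → J2 → J7


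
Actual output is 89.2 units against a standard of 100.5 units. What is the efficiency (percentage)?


Efficiency = (actual / standard) × 100
= (89.2 / 100.5) × 100
= 88.8%


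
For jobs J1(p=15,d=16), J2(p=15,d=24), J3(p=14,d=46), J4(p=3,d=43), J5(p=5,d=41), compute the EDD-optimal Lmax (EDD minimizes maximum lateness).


EDD order: J1 → J2 → J5 → J4 → J3
Completion and lateness:
  J1: C=15, d=16, L=15-16=-1
  J2: C=30, d=24, L=30-24=6
  J5: C=35, d=41, L=35-41=-6
  J4: C=38, d=43, L=38-43=-5
  J3: C=52, d=46, L=52-46=6
Lmax = max(-1, 6, -6, -5, 6)
= 6


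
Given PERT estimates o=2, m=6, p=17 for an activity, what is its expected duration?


te = (o + 4m + p) / 6
= (2 + 4×6 + 17) / 6
= (2 + 24 + 17) / 6
= 43 / 6
= 7.17


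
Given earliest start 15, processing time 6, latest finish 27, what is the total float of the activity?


EF = ES + duration = 15 + 6 = 21
LS = LF - duration = 27 - 6 = 21
Total Float = LF - EF = 27 - 21
(or LS - ES = 21 - 15)
= 6


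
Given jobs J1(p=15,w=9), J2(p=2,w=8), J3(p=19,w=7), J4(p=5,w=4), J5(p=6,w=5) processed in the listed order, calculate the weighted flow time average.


Completion times:
  J1: C=15, w×C=9×15=135
  J2: C=17, w×C=8×17=136
  J3: C=36, w×C=7×36=252
  J4: C=41, w×C=4×41=164
  J5: C=47, w×C=5×47=235
Sum w×C = 922
Sum w = 33
Weighted avg = 922/33
= 27.94


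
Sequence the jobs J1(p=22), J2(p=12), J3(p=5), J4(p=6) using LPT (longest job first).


LPT: sort by longest processing time first
  J1: p=22
  J2: p=12
  J4: p=6
  J3: p=5
Order: J1 → J2 → J4 → J3


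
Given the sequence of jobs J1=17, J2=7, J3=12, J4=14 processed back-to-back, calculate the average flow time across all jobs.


Completion times:
  J1: completes at 17
  J2: completes at 24
  J3: completes at 36
  J4: completes at 50
Sum = 127
Average = 127/4
= 31.75


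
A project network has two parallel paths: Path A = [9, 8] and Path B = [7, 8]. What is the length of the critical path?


Path A: 9 + 8 = 17
Path B: 7 + 8 = 15
Critical path = longest = max(17, 15)
= 17 (Path A)


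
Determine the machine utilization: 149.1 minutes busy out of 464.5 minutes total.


Utilization = busy / total × 100
= 149.1 / 464.5 × 100
= 32.1%


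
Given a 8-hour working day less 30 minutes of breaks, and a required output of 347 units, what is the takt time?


Available = 8×60 - 30 = 450 min
Takt time = 450 / 347
= 1.30 min/unit


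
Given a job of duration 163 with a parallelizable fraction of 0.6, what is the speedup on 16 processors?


Amdahl's law: T_p = T × ((1-p) + p/N)
= 163 × ((1-0.6) + 0.6/16)
= 163 × (0.40 + 0.0375)
= 163 × 0.4375
= 71.31
Speedup = 163/71.31
= 2.29×


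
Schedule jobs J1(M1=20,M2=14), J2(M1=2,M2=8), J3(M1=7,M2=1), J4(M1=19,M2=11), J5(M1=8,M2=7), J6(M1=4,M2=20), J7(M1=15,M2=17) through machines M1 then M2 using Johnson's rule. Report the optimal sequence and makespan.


Johnson's rule:
Group 1 (M1≤M2, sort by M1): ['J2', 'J6', 'J7']
Group 2 (M1>M2, sort desc M2): ['J1', 'J4', 'J5', 'J3']
Sequence: J2 → J6 → J7 → J1 → J4 → J5 → J3
Makespan calculation:
  J2: M1 done=2, M2 done=10
  J6: M1 done=6, M2 done=30
  J7: M1 done=21, M2 done=47
  J1: M1 done=41, M2 done=61
  J4: M1 done=60, M2 done=72
  J5: M1 done=68, M2 done=79
  J3: M1 done=75, M2 done=80
= Sequence: J2 → J6 → J7 → J1 → J4 → J5 → J3, Makespan: 80


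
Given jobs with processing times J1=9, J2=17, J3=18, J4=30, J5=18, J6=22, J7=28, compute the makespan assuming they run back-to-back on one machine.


Sequential makespan: sum all processing times
= 9 + 17 + 18 + 30 + 18 + 22 + 28
= 142 time units


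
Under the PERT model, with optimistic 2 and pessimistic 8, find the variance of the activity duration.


σ² = ((p - o) / 6)² = (p - o)² / 36
= (8 - 2)² / 36
= 6² / 36
= 36 / 36
= 1.0000


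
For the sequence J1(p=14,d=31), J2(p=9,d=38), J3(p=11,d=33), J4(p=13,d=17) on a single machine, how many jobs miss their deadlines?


Completion vs due date:
  J1: C=14, d=31 → on time
  J2: C=23, d=38 → on time
  J3: C=34, d=33 → TARDY
  J4: C=47, d=17 → TARDY
Tardy jobs: J3, J4
Count = 2


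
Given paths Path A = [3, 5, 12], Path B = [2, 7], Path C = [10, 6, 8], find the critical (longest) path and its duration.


Path A: 3 + 5 + 12 = 20
Path B: 2 + 7 = 9
Path C: 10 + 6 + 8 = 24
Critical path = longest = max(20, 9, 24)
= 24 (Path C)


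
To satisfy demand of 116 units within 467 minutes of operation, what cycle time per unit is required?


Cycle time = available time / demand
= 467 / 116
= 4.03 min/unit


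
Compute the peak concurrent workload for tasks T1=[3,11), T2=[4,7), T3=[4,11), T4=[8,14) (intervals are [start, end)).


Check each time point for overlaps:
  t=4: 3 tasks active (T1, T2, T3)
Max concurrent = 3


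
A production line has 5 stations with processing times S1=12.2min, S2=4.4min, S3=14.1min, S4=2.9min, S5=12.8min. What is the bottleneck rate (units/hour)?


Bottleneck = longest station time
Station times: [12.2, 4.4, 14.1, 2.9, 12.8]
Max = 14.1 min
Rate = 60 / 14.1
= 4.26 units/hour (bottleneck: 14.1min)


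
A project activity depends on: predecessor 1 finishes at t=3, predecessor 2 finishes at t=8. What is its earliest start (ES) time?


ES = max of all predecessor completion times
Predecessors: [3, 8]
ES = max(3, 8)
= 8


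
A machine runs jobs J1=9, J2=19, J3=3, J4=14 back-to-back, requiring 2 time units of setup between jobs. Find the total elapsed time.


Makespan = Σ processing + (n-1) × setup
= (9 + 19 + 3 + 14) + (4-1)×2
= 45 + 6
= 51 time units


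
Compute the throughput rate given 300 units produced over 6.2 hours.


Throughput = units / time
= 300 / 6.2
= 48.4 units/hour


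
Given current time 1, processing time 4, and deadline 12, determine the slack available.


Slack = due - current_time - processing
= 12 - 1 - 4
= 7


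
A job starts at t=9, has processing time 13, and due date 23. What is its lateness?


Completion = 9 + 13 = 22
Lateness = C - d = 22 - 23
= -1


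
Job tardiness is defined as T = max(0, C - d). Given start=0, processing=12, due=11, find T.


Completion = start + processing = 0 + 12 = 12
Tardiness = max(0, C - d) = max(0, 12 - 11)
= max(0, 1)
= 1


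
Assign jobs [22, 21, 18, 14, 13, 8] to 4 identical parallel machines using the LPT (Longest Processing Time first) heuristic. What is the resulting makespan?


Jobs (LPT sorted): [22, 21, 18, 14, 13, 8]
Machines: 4
  J=22 → Machine 1 (load: 0+22=22)
  J=21 → Machine 2 (load: 0+21=21)
  J=18 → Machine 3 (load: 0+18=18)
  J=14 → Machine 4 (load: 0+14=14)
  J=13 → Machine 4 (load: 14+13=27)
  J=8 → Machine 3 (load: 18+8=26)
Machine loads: [22, 21, 26, 27]
Makespan = max = 27 time units


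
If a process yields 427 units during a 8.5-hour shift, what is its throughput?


Throughput = units / time
= 427 / 8.5
= 50.2 units/hour


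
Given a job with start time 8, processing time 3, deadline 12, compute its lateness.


Completion = 8 + 3 = 11
Lateness = C - d = 11 - 12
= -1


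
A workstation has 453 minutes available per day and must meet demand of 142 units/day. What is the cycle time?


Cycle time = available time / demand
= 453 / 142
= 3.19 min/unit


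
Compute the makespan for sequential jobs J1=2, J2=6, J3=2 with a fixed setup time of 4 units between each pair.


Makespan = Σ processing + (n-1) × setup
= (2 + 6 + 2) + (3-1)×4
= 10 + 8
= 18 time units


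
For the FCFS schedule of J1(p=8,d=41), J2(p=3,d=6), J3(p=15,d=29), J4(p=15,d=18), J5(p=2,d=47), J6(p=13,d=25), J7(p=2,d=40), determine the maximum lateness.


Lateness per job (L = C - d):
  J1: C=8, d=41, L=-33
  J2: C=11, d=6, L=5
  J3: C=26, d=29, L=-3
  J4: C=41, d=18, L=23
  J5: C=43, d=47, L=-4
  J6: C=56, d=25, L=31
  J7: C=58, d=40, L=18
Lmax = max(-33, 5, -3, 23, -4, 31, 18)
= 31


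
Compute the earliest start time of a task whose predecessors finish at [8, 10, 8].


ES = max of all predecessor completion times
Predecessors: [8, 10, 8]
ES = max(8, 10, 8)
= 10


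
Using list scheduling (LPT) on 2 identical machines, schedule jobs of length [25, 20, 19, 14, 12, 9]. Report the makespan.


Jobs (LPT sorted): [25, 20, 19, 14, 12, 9]
Machines: 2
  J=25 → Machine 1 (load: 0+25=25)
  J=20 → Machine 2 (load: 0+20=20)
  J=19 → Machine 2 (load: 20+19=39)
  J=14 → Machine 1 (load: 25+14=39)
  J=12 → Machine 1 (load: 39+12=51)
  J=9 → Machine 2 (load: 39+9=48)
Machine loads: [51, 48]
Makespan = max = 51 time units


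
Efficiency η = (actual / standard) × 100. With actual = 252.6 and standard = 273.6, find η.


Efficiency = (actual / standard) × 100
= (252.6 / 273.6) × 100
= 92.3%


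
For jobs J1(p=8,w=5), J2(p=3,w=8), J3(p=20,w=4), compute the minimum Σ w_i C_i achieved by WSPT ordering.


WSPT order (by p/w): J2 → J1 → J3
  J2: C=3, w·C=8×3=24
  J1: C=11, w·C=5×11=55
  J3: C=31, w·C=4×31=124
Σ w·C = 203
= 203


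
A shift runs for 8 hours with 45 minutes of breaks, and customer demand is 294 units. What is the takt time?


Available = 8×60 - 45 = 435 min
Takt time = 435 / 294
= 1.48 min/unit


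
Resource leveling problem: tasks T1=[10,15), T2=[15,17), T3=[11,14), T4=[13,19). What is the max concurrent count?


Check each time point for overlaps:
  t=13: 3 tasks active (T1, T3, T4)
Max concurrent = 3


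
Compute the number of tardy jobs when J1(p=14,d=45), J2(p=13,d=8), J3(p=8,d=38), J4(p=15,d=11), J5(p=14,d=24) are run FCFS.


Completion vs due date:
  J1: C=14, d=45 → on time
  J2: C=27, d=8 → TARDY
  J3: C=35, d=38 → on time
  J4: C=50, d=11 → TARDY
  J5: C=64, d=24 → TARDY
Tardy jobs: J2, J4, J5
Count = 3


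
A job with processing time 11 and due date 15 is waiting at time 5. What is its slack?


Slack = due - current_time - processing
= 15 - 5 - 11
= -1


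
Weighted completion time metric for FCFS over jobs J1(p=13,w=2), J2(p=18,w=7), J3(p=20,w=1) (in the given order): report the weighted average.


Completion times:
  J1: C=13, w×C=2×13=26
  J2: C=31, w×C=7×31=217
  J3: C=51, w×C=1×51=51
Sum w×C = 294
Sum w = 10
Weighted avg = 294/10
= 29.40


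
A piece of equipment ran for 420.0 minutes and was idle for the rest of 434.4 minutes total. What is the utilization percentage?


Utilization = busy / total × 100
= 420.0 / 434.4 × 100
= 96.7%


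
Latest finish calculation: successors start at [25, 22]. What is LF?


LF = min of all successor start times
Successors start at: [25, 22]
LF = min(25, 22)
= 22


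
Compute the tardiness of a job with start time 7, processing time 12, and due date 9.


Completion = start + processing = 7 + 12 = 19
Tardiness = max(0, C - d) = max(0, 19 - 9)
= max(0, 10)
= 10


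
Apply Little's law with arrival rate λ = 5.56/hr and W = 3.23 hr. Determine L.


Little's law: L = λ × W
= 5.56 × 3.23
= 17.96


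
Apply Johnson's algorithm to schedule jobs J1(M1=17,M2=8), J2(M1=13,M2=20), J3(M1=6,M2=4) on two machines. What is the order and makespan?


Johnson's rule:
Group 1 (M1≤M2, sort by M1): ['J2']
Group 2 (M1>M2, sort desc M2): ['J1', 'J3']
Sequence: J2 → J1 → J3
Makespan calculation:
  J2: M1 done=13, M2 done=33
  J1: M1 done=30, M2 done=41
  J3: M1 done=36, M2 done=45
= Sequence: J2 → J1 → J3, Makespan: 45


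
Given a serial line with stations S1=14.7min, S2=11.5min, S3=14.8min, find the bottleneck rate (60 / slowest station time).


Bottleneck = longest station time
Station times: [14.7, 11.5, 14.8]
Max = 14.8 min
Rate = 60 / 14.8
= 4.05 units/hour (bottleneck: 14.8min)


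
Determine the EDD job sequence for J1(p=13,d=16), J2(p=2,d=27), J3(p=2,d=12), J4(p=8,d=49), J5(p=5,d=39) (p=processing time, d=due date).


EDD: sort by earliest due date
  J3: d=12, p=2
  J1: d=16, p=13
  J2: d=27, p=2
  J5: d=39, p=5
  J4: d=49, p=8
Order: J3 → J1 → J2 → J5 → J4


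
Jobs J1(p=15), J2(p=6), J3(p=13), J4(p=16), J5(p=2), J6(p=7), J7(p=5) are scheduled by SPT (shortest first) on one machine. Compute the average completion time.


SPT order: J5 → J7 → J2 → J6 → J3 → J1 → J4
Completion times:
  J5: C=2
  J7: C=7
  J2: C=13
  J6: C=20
  J3: C=33
  J1: C=48
  J4: C=64
Sum = 187, n = 7
Mean flow = 187/7
= 26.71


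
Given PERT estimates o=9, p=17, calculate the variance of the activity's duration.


σ² = ((p - o) / 6)² = (p - o)² / 36
= (17 - 9)² / 36
= 8² / 36
= 64 / 36
= 1.7778


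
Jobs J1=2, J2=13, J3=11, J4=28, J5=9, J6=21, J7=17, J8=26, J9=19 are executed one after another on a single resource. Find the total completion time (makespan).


Sequential makespan: sum all processing times
= 2 + 13 + 11 + 28 + 9 + 21 + 17 + 26 + 19
= 146 time units


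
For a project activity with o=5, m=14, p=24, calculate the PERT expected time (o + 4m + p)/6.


te = (o + 4m + p) / 6
= (5 + 4×14 + 24) / 6
= (5 + 56 + 24) / 6
= 85 / 6
= 14.17


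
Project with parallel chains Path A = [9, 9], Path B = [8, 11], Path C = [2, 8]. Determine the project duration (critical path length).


Path A: 9 + 9 = 18
Path B: 8 + 11 = 19
Path C: 2 + 8 = 10
Critical path = longest = max(18, 19, 10)
= 19 (Path B)


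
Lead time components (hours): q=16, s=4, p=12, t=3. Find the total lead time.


Lead time = queue + setup + processing + transit
= 16 + 4 + 12 + 3
= 35 hours


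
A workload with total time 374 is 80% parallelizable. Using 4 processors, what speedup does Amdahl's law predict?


Amdahl's law: T_p = T × ((1-p) + p/N)
= 374 × ((1-0.8) + 0.8/4)
= 374 × (0.20 + 0.2000)
= 374 × 0.4000
= 149.60
Speedup = 374/149.60
= 2.50×


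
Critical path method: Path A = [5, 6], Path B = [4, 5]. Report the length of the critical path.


Path A: 5 + 6 = 11
Path B: 4 + 5 = 9
Critical path = longest = max(11, 9)
= 11 (Path A)


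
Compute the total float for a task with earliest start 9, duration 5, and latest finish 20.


EF = ES + duration = 9 + 5 = 14
LS = LF - duration = 20 - 5 = 15
Total Float = LF - EF = 20 - 14
(or LS - ES = 15 - 9)
= 6


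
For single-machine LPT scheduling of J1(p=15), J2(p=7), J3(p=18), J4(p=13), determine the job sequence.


LPT: sort by longest processing time first
  J3: p=18
  J1: p=15
  J4: p=13
  J2: p=7
Order: J3 → J1 → J4 → J2


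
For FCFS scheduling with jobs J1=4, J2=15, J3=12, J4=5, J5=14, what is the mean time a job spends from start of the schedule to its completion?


Completion times:
  J1: completes at 4
  J2: completes at 19
  J3: completes at 31
  J4: completes at 36
  J5: completes at 50
Sum = 140
Average = 140/5
= 28.00


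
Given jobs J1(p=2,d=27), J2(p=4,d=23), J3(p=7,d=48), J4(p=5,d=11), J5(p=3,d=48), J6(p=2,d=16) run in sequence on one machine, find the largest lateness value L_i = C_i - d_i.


Lateness per job (L = C - d):
  J1: C=2, d=27, L=-25
  J2: C=6, d=23, L=-17
  J3: C=13, d=48, L=-35
  J4: C=18, d=11, L=7
  J5: C=21, d=48, L=-27
  J6: C=23, d=16, L=7
Lmax = max(-25, -17, -35, 7, -27, 7)
= 7


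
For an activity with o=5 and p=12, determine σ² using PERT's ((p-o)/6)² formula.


σ² = ((p - o) / 6)² = (p - o)² / 36
= (12 - 5)² / 36
= 7² / 36
= 49 / 36
= 1.3611


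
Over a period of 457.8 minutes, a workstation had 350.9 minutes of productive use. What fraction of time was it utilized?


Utilization = busy / total × 100
= 350.9 / 457.8 × 100
= 76.6%


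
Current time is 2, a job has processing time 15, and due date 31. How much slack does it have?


Slack = due - current_time - processing
= 31 - 2 - 15
= 14


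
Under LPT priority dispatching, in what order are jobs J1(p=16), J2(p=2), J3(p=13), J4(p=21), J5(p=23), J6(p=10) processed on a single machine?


LPT: sort by longest processing time first
  J5: p=23
  J4: p=21
  J1: p=16
  J3: p=13
  J6: p=10
  J2: p=2
Order: J5 → J4 → J1 → J3 → J6 → J2


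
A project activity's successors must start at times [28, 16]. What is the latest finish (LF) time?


LF = min of all successor start times
Successors start at: [28, 16]
LF = min(28, 16)
= 16


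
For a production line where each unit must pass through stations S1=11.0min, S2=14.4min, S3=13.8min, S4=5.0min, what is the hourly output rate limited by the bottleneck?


Bottleneck = longest station time
Station times: [11.0, 14.4, 13.8, 5.0]
Max = 14.4 min
Rate = 60 / 14.4
= 4.17 units/hour (bottleneck: 14.4min)


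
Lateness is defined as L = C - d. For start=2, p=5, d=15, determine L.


Completion = 2 + 5 = 7
Lateness = C - d = 7 - 15
= -8


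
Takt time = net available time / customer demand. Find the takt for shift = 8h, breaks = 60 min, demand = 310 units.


Available = 8×60 - 60 = 420 min
Takt time = 420 / 310
= 1.35 min/unit


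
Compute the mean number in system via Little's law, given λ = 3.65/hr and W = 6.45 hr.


Little's law: L = λ × W
= 3.65 × 6.45
= 23.54


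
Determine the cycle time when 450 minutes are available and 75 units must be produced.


Cycle time = available time / demand
= 450 / 75
= 6.00 min/unit


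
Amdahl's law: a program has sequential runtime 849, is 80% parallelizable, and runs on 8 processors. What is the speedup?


Amdahl's law: T_p = T × ((1-p) + p/N)
= 849 × ((1-0.8) + 0.8/8)
= 849 × (0.20 + 0.1000)
= 849 × 0.3000
= 254.70
Speedup = 849/254.70
= 3.33×


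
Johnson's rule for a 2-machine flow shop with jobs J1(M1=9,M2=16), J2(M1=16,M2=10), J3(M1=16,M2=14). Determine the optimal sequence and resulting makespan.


Johnson's rule:
Group 1 (M1≤M2, sort by M1): ['J1']
Group 2 (M1>M2, sort desc M2): ['J3', 'J2']
Sequence: J1 → J3 → J2
Makespan calculation:
  J1: M1 done=9, M2 done=25
  J3: M1 done=25, M2 done=39
  J2: M1 done=41, M2 done=51
= Sequence: J1 → J3 → J2, Makespan: 51
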